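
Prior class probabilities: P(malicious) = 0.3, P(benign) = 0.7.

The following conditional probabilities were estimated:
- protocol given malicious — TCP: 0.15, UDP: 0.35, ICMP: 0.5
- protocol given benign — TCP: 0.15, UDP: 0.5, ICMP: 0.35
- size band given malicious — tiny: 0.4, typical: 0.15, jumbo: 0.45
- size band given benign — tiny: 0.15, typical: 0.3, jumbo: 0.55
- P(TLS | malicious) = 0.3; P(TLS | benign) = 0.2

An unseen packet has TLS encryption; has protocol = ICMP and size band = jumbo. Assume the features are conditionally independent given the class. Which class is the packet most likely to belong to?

benign

malicious: 0.3 × 0.5 × 0.45 × 0.3 = 0.02025
benign: 0.7 × 0.35 × 0.55 × 0.2 = 0.02695
Highest score → benign.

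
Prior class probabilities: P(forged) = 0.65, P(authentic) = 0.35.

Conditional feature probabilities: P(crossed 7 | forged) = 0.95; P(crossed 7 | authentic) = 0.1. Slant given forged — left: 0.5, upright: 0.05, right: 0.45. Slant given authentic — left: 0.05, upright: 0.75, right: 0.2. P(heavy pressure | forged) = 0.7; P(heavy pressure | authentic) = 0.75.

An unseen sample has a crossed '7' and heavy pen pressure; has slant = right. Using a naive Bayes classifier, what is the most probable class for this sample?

forged: 0.65 × 0.95 × 0.45 × 0.7 = 0.1945125
authentic: 0.35 × 0.1 × 0.2 × 0.75 = 0.00525
Highest score → forged.

forged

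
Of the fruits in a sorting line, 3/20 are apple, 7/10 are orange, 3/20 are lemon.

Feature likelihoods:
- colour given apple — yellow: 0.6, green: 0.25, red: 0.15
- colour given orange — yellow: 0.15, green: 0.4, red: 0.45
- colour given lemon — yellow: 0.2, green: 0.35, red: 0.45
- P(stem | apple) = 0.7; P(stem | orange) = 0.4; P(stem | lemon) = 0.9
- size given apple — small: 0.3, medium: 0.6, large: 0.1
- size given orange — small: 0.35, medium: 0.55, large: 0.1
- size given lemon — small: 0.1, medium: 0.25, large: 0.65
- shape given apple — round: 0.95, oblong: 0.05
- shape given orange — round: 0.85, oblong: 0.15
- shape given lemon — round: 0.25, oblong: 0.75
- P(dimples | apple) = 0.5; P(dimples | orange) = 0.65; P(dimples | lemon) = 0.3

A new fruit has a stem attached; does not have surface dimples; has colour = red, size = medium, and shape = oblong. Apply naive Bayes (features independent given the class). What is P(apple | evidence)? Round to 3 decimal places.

0.020

apple: 0.15 × 0.15 × 0.7 × 0.6 × 0.05 × (1−0.5) = 0.00023625
orange: 0.7 × 0.45 × 0.4 × 0.55 × 0.15 × (1−0.65) = 0.00363825
lemon: 0.15 × 0.45 × 0.9 × 0.25 × 0.75 × (1−0.3) = 0.0079734375
P(apple | x) = 0.00023625 / 0.0118479375 ≈ 0.020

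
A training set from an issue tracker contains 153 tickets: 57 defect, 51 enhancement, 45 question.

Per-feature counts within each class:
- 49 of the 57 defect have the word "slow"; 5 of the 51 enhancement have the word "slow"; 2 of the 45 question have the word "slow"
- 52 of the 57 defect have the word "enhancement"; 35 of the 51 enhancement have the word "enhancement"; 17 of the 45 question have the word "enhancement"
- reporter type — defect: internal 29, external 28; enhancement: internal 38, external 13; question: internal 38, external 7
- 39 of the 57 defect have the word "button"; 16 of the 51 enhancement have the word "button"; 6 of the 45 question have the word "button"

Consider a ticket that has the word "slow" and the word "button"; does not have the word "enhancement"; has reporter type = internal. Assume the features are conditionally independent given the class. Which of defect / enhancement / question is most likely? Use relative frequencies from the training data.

defect

defect: (57/153) × (49/57) × (5/57) × (29/57) × (39/57) ≈ 0.00977941
enhancement: (51/153) × (5/51) × (16/51) × (38/51) × (16/51) ≈ 0.00239658
question: (45/153) × (2/45) × (28/45) × (38/45) × (6/45) ≈ 0.000915786
Highest score → defect.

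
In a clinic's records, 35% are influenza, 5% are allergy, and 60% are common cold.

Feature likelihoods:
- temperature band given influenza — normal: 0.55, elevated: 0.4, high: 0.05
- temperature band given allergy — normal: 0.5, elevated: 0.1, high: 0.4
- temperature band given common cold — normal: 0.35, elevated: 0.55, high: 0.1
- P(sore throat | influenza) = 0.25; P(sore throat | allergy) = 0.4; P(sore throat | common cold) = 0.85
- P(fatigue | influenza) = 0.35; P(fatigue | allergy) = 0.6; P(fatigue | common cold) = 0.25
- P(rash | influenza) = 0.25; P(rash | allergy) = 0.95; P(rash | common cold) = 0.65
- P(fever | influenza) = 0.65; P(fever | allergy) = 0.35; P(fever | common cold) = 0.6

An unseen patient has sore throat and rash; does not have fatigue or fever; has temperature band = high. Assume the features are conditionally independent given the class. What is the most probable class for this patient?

common cold

influenza: 0.35 × 0.05 × 0.25 × (1−0.35) × 0.25 × (1−0.65) = 0.000248828125
allergy: 0.05 × 0.4 × 0.4 × (1−0.6) × 0.95 × (1−0.35) = 0.001976
common cold: 0.6 × 0.1 × 0.85 × (1−0.25) × 0.65 × (1−0.6) = 0.009945
Highest score → common cold.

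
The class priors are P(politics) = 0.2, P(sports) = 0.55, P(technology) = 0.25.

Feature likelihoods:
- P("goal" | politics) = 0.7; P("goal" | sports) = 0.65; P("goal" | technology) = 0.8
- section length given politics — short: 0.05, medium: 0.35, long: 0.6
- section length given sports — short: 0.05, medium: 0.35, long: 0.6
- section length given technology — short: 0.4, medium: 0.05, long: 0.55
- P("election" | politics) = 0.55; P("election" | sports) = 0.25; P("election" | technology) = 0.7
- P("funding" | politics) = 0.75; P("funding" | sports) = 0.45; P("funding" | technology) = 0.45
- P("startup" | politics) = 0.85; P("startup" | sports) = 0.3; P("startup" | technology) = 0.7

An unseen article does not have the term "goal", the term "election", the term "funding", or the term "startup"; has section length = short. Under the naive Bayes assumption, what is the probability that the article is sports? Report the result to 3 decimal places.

politics: 0.2 × (1−0.7) × 0.05 × (1−0.55) × (1−0.75) × (1−0.85) = 0.000050625
sports: 0.55 × (1−0.65) × 0.05 × (1−0.25) × (1−0.45) × (1−0.3) = 0.00277921875
technology: 0.25 × (1−0.8) × 0.4 × (1−0.7) × (1−0.45) × (1−0.7) = 0.00099
P(sports | x) = 0.00277921875 / 0.00381984375 ≈ 0.728

0.728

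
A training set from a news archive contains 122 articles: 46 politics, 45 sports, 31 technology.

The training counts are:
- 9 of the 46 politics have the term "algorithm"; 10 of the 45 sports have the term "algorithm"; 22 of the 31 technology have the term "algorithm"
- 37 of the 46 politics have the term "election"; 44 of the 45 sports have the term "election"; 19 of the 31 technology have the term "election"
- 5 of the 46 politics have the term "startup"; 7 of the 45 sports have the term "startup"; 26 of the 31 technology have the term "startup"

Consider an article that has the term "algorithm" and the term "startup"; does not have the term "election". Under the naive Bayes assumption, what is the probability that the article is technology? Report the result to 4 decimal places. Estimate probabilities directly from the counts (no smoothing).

politics: (46/122) × (9/46) × (9/46) × (5/46) ≈ 0.00156884
sports: (45/122) × (10/45) × (1/45) × (7/45) ≈ 0.000283343
technology: (31/122) × (22/31) × (12/31) × (26/31) ≈ 0.0585456
P(technology | x) = 0.0585456 / 0.060397783 ≈ 0.9693

0.9693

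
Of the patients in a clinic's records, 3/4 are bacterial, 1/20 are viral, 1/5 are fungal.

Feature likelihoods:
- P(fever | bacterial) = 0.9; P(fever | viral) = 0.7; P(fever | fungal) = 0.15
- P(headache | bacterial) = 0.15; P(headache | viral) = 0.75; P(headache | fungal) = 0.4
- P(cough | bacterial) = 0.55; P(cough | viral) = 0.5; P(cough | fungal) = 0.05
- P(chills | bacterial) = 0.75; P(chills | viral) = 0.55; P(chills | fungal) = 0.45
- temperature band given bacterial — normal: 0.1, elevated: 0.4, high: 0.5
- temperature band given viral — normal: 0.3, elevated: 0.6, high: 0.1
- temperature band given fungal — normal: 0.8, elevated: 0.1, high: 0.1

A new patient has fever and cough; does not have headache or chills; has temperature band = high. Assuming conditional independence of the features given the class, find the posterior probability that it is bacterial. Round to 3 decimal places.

bacterial: 0.75 × 0.9 × (1−0.15) × 0.55 × (1−0.75) × 0.5 = 0.0394453125
viral: 0.05 × 0.7 × (1−0.75) × 0.5 × (1−0.55) × 0.1 = 0.000196875
fungal: 0.2 × 0.15 × (1−0.4) × 0.05 × (1−0.45) × 0.1 = 0.0000495
P(bacterial | x) = 0.0394453125 / 0.0396916875 ≈ 0.994

0.994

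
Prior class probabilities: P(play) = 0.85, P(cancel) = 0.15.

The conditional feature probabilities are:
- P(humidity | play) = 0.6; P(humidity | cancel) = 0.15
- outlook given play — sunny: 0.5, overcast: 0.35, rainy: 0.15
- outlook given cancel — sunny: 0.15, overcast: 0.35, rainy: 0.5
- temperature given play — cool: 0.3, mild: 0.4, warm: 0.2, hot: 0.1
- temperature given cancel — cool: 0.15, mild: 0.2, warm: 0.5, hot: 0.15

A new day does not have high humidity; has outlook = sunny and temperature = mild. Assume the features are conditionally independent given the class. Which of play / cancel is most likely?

play

play: 0.85 × (1−0.6) × 0.5 × 0.4 = 0.068
cancel: 0.15 × (1−0.15) × 0.15 × 0.2 = 0.003825
Highest score → play.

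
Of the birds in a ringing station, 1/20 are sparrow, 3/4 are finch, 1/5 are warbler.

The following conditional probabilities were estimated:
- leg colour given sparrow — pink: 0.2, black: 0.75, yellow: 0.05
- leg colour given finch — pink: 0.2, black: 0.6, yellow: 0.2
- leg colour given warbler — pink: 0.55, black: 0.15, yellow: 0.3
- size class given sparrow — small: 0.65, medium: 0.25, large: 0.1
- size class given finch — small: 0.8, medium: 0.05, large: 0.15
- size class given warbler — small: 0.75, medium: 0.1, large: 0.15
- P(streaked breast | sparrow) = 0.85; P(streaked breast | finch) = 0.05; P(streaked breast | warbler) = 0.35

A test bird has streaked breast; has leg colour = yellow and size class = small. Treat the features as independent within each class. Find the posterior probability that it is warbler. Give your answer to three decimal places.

sparrow: 0.05 × 0.05 × 0.65 × 0.85 = 0.00138125
finch: 0.75 × 0.2 × 0.8 × 0.05 = 0.006
warbler: 0.2 × 0.3 × 0.75 × 0.35 = 0.01575
P(warbler | x) = 0.01575 / 0.02313125 ≈ 0.681

0.681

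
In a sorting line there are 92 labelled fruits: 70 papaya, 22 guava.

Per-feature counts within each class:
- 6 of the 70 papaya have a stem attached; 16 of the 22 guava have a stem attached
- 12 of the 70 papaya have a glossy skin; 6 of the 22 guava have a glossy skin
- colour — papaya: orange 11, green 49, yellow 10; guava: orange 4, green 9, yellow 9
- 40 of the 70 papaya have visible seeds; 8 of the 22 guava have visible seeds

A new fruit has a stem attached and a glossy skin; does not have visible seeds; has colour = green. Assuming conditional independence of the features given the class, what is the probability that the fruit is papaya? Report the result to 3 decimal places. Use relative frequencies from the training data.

0.214

papaya: (70/92) × (6/70) × (12/70) × (49/70) × (30/70) ≈ 0.00335404
guava: (22/92) × (16/22) × (6/22) × (9/22) × (14/22) ≈ 0.0123477
P(papaya | x) = 0.00335404 / 0.01570174 ≈ 0.214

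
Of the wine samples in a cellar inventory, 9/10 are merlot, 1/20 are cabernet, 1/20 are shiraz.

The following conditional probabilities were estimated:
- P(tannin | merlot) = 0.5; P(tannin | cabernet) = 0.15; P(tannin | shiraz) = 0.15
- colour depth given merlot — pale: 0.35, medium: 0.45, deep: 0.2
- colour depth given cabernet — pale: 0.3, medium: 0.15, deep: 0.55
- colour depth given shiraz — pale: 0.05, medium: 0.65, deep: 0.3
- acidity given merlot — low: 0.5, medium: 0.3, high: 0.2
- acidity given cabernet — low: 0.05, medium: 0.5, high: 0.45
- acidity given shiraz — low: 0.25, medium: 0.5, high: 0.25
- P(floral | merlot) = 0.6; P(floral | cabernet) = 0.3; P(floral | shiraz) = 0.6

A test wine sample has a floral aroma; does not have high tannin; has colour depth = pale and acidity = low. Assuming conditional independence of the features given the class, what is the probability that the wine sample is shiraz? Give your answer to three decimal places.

merlot: 0.9 × (1−0.5) × 0.35 × 0.5 × 0.6 = 0.04725
cabernet: 0.05 × (1−0.15) × 0.3 × 0.05 × 0.3 = 0.00019125
shiraz: 0.05 × (1−0.15) × 0.05 × 0.25 × 0.6 = 0.00031875
P(shiraz | x) = 0.00031875 / 0.04776 ≈ 0.007

0.007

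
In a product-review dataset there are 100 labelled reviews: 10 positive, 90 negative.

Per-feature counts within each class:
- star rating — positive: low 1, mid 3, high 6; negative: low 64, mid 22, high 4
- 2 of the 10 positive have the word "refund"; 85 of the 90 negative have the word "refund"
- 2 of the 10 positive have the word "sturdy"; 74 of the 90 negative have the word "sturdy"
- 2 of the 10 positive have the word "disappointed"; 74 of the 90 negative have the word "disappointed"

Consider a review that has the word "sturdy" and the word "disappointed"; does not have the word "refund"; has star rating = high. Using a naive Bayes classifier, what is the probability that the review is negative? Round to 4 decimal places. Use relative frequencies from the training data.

positive: (10/100) × (6/10) × (8/10) × (2/10) × (2/10) = 0.00192
negative: (90/100) × (4/90) × (5/90) × (74/90) × (74/90) ≈ 0.00150233
P(negative | x) = 0.00150233 / 0.00342233 ≈ 0.4390

0.4390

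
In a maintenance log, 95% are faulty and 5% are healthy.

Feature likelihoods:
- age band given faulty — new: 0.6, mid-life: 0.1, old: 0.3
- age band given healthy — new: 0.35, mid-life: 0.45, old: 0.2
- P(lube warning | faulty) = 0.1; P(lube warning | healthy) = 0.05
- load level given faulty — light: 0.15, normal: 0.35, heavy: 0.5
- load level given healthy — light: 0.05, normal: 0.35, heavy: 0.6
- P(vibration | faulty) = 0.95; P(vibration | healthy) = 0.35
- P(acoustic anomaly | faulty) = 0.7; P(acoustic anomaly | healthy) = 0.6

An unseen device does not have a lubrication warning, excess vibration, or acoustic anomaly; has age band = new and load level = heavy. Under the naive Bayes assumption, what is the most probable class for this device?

faulty: 0.95 × 0.6 × (1−0.1) × 0.5 × (1−0.95) × (1−0.7) = 0.0038475
healthy: 0.05 × 0.35 × (1−0.05) × 0.6 × (1−0.35) × (1−0.6) = 0.0025935
Highest score → faulty.

faulty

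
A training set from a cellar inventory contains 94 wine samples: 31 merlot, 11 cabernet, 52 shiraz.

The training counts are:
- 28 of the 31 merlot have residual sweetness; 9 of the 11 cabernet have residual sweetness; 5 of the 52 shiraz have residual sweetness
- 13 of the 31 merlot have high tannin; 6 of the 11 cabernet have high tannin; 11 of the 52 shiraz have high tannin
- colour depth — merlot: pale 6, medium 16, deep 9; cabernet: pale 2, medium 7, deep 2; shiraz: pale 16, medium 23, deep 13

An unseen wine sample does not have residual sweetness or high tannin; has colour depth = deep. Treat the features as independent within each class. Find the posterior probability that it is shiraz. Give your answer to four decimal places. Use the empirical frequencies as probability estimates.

merlot: (31/94) × (3/31) × (18/31) × (9/31) ≈ 0.00538003
cabernet: (11/94) × (2/11) × (5/11) × (2/11) ≈ 0.0017584
shiraz: (52/94) × (47/52) × (41/52) × (13/52) ≈ 0.0985577
P(shiraz | x) = 0.0985577 / 0.10569613 ≈ 0.9325

0.9325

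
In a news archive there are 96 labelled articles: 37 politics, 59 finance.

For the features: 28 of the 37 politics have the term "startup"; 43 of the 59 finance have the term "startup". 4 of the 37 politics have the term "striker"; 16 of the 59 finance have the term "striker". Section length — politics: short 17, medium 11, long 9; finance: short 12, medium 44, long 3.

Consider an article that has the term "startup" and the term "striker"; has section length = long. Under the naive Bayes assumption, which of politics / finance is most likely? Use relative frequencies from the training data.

politics

politics: (37/96) × (28/37) × (4/37) × (9/37) ≈ 0.00766983
finance: (59/96) × (43/59) × (16/59) × (3/59) ≈ 0.00617639
Highest score → politics.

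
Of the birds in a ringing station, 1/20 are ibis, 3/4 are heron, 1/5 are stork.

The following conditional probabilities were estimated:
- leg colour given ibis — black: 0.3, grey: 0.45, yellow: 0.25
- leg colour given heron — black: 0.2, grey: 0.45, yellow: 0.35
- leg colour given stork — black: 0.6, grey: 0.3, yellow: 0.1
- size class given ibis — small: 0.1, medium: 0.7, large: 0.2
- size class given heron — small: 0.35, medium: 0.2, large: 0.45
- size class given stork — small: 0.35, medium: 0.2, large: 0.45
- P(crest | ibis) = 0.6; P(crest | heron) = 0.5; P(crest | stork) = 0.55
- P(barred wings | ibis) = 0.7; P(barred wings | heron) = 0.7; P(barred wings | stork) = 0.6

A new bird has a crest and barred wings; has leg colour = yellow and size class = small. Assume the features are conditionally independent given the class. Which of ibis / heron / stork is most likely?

heron

ibis: 0.05 × 0.25 × 0.1 × 0.6 × 0.7 = 0.000525
heron: 0.75 × 0.35 × 0.35 × 0.5 × 0.7 = 0.03215625
stork: 0.2 × 0.1 × 0.35 × 0.55 × 0.6 = 0.00231
Highest score → heron.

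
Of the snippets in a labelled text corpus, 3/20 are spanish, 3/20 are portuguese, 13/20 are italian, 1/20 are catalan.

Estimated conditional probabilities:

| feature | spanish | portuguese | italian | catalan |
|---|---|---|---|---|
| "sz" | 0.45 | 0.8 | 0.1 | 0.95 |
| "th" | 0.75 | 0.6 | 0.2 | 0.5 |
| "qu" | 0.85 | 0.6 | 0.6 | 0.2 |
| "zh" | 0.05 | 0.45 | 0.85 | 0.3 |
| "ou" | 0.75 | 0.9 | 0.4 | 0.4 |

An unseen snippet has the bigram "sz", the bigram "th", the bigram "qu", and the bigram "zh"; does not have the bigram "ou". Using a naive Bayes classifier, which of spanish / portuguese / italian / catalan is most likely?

italian

spanish: 0.15 × 0.45 × 0.75 × 0.85 × 0.05 × (1−0.75) = 0.000537890625
portuguese: 0.15 × 0.8 × 0.6 × 0.6 × 0.45 × (1−0.9) = 0.001944
italian: 0.65 × 0.1 × 0.2 × 0.6 × 0.85 × (1−0.4) = 0.003978
catalan: 0.05 × 0.95 × 0.5 × 0.2 × 0.3 × (1−0.4) = 0.000855
Highest score → italian.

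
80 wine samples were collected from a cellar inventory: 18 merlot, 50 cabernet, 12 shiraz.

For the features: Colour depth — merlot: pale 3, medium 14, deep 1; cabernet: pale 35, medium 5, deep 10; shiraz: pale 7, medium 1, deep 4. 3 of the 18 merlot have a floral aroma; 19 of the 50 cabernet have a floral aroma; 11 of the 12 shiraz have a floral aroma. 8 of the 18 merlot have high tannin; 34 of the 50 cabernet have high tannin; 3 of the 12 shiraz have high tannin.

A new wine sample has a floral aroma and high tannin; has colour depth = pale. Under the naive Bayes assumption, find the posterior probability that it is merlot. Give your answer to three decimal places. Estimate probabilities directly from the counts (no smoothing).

0.020

merlot: (18/80) × (3/18) × (3/18) × (8/18) ≈ 0.00277778
cabernet: (50/80) × (35/50) × (19/50) × (34/50) = 0.11305
shiraz: (12/80) × (7/12) × (11/12) × (3/12) ≈ 0.0200521
P(merlot | x) = 0.00277778 / 0.13587988 ≈ 0.020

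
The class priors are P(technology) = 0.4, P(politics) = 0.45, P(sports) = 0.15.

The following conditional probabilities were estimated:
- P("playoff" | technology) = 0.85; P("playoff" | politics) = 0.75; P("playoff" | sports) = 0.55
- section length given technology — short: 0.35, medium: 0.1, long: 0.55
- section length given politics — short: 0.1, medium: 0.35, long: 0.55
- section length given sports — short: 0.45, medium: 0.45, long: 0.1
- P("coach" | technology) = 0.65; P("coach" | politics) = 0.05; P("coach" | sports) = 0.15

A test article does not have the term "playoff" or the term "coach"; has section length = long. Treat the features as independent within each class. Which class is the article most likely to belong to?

technology: 0.4 × (1−0.85) × 0.55 × (1−0.65) = 0.01155
politics: 0.45 × (1−0.75) × 0.55 × (1−0.05) = 0.05878125
sports: 0.15 × (1−0.55) × 0.1 × (1−0.15) = 0.0057375
Highest score → politics.

politics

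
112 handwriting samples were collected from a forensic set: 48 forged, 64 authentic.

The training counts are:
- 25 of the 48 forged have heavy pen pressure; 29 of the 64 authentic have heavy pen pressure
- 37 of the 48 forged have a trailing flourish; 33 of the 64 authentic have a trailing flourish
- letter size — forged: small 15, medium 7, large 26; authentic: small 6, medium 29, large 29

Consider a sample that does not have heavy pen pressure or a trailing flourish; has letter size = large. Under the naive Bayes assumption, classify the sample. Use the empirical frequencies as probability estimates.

forged: (48/112) × (23/48) × (11/48) × (26/48) ≈ 0.0254914
authentic: (64/112) × (35/64) × (31/64) × (29/64) = 0.0685882568359375
Highest score → authentic.

authentic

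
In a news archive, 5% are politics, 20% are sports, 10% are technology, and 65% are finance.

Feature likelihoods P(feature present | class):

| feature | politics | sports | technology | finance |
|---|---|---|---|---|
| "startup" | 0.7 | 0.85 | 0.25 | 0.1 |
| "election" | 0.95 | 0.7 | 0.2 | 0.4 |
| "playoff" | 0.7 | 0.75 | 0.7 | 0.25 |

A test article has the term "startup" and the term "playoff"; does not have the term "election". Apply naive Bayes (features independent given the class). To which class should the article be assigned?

politics: 0.05 × 0.7 × (1−0.95) × 0.7 = 0.001225
sports: 0.2 × 0.85 × (1−0.7) × 0.75 = 0.03825
technology: 0.1 × 0.25 × (1−0.2) × 0.7 = 0.014
finance: 0.65 × 0.1 × (1−0.4) × 0.25 = 0.00975
Highest score → sports.

sports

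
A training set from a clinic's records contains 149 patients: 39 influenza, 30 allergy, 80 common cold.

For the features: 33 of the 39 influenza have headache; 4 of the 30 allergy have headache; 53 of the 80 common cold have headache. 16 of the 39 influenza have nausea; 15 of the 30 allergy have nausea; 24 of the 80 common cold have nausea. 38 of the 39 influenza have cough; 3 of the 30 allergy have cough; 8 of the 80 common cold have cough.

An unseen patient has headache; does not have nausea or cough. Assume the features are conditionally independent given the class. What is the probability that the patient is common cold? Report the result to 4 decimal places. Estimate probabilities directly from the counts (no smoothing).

0.9356

influenza: (39/149) × (33/39) × (23/39) × (1/39) ≈ 0.00334909
allergy: (30/149) × (4/30) × (15/30) × (27/30) ≈ 0.0120805
common cold: (80/149) × (53/80) × (56/80) × (72/80) ≈ 0.224094
P(common cold | x) = 0.224094 / 0.23952359 ≈ 0.9356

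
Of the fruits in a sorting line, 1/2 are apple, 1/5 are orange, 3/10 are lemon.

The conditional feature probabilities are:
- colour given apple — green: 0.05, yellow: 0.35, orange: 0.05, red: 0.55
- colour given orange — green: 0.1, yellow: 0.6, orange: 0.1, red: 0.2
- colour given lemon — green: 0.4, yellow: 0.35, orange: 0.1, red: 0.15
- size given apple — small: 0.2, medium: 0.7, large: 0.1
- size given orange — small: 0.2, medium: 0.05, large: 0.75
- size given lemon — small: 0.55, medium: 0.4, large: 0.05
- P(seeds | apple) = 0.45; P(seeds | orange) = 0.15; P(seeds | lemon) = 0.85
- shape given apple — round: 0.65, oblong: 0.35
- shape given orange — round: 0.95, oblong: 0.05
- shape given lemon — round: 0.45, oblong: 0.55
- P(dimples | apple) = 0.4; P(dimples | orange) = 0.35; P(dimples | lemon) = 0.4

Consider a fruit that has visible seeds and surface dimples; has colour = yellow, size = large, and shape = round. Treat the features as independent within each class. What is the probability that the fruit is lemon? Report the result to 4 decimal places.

apple: 0.5 × 0.35 × 0.1 × 0.45 × 0.65 × 0.4 = 0.0020475
orange: 0.2 × 0.6 × 0.75 × 0.15 × 0.95 × 0.35 = 0.00448875
lemon: 0.3 × 0.35 × 0.05 × 0.85 × 0.45 × 0.4 = 0.00080325
P(lemon | x) = 0.00080325 / 0.0073395 ≈ 0.1094

0.1094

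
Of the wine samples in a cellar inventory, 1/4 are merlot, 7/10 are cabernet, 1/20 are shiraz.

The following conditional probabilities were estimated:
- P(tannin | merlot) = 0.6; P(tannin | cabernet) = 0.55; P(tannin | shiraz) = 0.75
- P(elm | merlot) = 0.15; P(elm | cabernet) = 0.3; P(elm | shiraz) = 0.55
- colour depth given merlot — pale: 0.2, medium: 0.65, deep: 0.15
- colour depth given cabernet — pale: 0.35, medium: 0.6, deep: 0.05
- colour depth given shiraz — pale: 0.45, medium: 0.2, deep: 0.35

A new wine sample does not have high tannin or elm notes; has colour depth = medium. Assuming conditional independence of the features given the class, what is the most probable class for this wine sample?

merlot: 0.25 × (1−0.6) × (1−0.15) × 0.65 = 0.05525
cabernet: 0.7 × (1−0.55) × (1−0.3) × 0.6 = 0.1323
shiraz: 0.05 × (1−0.75) × (1−0.55) × 0.2 = 0.001125
Highest score → cabernet.

cabernet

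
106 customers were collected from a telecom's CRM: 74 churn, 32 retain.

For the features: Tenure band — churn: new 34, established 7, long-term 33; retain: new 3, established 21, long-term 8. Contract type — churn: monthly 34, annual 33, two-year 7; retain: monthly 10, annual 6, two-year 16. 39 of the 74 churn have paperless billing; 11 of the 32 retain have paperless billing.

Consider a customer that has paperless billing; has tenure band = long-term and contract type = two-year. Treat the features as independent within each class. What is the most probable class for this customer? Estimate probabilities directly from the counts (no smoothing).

churn

churn: (74/106) × (33/74) × (7/74) × (39/74) ≈ 0.0155206
retain: (32/106) × (8/32) × (16/32) × (11/32) ≈ 0.0129717
Highest score → churn.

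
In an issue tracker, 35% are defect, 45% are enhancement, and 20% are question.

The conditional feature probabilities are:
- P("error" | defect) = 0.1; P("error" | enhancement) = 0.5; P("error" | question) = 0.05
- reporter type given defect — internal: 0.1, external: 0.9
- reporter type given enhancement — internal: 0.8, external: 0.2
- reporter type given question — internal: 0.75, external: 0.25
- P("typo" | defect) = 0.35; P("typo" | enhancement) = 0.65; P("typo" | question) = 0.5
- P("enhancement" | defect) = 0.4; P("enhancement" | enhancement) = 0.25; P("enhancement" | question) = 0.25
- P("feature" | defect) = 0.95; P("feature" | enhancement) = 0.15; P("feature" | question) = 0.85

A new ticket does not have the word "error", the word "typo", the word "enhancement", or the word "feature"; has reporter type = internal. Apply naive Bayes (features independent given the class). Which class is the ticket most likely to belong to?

enhancement

defect: 0.35 × (1−0.1) × 0.1 × (1−0.35) × (1−0.4) × (1−0.95) = 0.00061425
enhancement: 0.45 × (1−0.5) × 0.8 × (1−0.65) × (1−0.25) × (1−0.15) = 0.0401625
question: 0.2 × (1−0.05) × 0.75 × (1−0.5) × (1−0.25) × (1−0.85) = 0.008015625
Highest score → enhancement.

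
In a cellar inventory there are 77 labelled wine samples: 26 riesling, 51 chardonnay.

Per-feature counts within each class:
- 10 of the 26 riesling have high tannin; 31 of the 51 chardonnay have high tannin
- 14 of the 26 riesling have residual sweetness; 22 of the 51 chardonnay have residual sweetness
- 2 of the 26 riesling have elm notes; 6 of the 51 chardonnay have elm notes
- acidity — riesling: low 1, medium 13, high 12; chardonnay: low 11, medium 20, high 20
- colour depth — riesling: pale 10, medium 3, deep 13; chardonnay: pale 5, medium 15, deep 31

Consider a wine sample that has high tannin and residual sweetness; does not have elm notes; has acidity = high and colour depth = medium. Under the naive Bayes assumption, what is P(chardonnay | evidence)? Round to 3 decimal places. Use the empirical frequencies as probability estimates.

0.837

riesling: (26/77) × (10/26) × (14/26) × (24/26) × (12/26) × (3/26) ≈ 0.00343762
chardonnay: (51/77) × (31/51) × (22/51) × (45/51) × (20/51) × (15/51) ≈ 0.0176745
P(chardonnay | x) = 0.0176745 / 0.02111212 ≈ 0.837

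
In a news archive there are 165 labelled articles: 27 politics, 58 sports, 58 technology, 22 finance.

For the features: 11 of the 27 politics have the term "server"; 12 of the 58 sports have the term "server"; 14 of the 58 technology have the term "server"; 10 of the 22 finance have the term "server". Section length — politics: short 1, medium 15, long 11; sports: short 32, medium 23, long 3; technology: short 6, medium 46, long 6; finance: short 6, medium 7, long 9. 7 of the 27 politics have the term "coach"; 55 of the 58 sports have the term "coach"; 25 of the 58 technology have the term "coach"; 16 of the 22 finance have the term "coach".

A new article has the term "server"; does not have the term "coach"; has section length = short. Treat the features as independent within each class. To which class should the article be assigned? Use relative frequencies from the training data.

politics: (27/165) × (11/27) × (1/27) × (20/27) ≈ 0.00182899
sports: (58/165) × (12/58) × (32/58) × (3/58) ≈ 0.00207545
technology: (58/165) × (14/58) × (6/58) × (33/58) ≈ 0.00499405
finance: (22/165) × (10/22) × (6/22) × (6/22) ≈ 0.00450789
Highest score → technology.

technology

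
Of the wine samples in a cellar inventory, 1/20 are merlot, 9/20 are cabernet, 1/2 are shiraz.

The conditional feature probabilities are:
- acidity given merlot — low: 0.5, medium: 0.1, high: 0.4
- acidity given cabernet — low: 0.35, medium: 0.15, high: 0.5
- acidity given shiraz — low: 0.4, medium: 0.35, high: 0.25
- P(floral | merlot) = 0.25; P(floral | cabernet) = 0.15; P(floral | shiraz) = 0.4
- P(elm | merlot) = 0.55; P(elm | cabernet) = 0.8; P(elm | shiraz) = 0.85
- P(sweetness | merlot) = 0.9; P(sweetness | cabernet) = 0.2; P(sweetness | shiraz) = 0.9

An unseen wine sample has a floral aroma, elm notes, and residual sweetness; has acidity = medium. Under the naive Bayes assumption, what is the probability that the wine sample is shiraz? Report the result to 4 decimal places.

merlot: 0.05 × 0.1 × 0.25 × 0.55 × 0.9 = 0.00061875
cabernet: 0.45 × 0.15 × 0.15 × 0.8 × 0.2 = 0.00162
shiraz: 0.5 × 0.35 × 0.4 × 0.85 × 0.9 = 0.05355
P(shiraz | x) = 0.05355 / 0.05578875 ≈ 0.9599

0.9599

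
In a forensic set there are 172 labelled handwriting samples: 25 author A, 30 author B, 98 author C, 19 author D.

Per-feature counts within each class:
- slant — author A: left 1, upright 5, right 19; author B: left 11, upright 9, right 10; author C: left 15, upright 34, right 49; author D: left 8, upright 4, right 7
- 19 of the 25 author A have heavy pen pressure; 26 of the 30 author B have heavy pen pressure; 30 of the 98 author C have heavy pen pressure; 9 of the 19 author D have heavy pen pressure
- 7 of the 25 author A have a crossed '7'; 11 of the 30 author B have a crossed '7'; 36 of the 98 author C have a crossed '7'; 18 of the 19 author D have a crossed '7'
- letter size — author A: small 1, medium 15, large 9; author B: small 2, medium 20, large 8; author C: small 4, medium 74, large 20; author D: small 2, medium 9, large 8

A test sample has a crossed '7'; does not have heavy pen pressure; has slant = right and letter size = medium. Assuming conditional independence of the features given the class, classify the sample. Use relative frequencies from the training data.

author C

author A: (25/172) × (19/25) × (6/25) × (7/25) × (15/25) ≈ 0.00445395
author B: (30/172) × (10/30) × (4/30) × (11/30) × (20/30) ≈ 0.00189492
author C: (98/172) × (49/98) × (68/98) × (36/98) × (74/98) ≈ 0.0548318
author D: (19/172) × (7/19) × (10/19) × (18/19) × (9/19) ≈ 0.00961222
Highest score → author C.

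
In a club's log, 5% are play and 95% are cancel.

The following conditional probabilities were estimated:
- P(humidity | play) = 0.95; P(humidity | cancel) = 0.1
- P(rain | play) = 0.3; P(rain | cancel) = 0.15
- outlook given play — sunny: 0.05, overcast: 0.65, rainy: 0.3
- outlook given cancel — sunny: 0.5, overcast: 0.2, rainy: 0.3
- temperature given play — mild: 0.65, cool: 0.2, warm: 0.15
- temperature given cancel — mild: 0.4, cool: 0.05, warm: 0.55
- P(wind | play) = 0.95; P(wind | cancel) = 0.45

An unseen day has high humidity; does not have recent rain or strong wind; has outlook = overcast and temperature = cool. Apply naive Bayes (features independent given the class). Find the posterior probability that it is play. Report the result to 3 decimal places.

play: 0.05 × 0.95 × (1−0.3) × 0.65 × 0.2 × (1−0.95) = 0.000216125
cancel: 0.95 × 0.1 × (1−0.15) × 0.2 × 0.05 × (1−0.45) = 0.000444125
P(play | x) = 0.000216125 / 0.00066025 ≈ 0.327

0.327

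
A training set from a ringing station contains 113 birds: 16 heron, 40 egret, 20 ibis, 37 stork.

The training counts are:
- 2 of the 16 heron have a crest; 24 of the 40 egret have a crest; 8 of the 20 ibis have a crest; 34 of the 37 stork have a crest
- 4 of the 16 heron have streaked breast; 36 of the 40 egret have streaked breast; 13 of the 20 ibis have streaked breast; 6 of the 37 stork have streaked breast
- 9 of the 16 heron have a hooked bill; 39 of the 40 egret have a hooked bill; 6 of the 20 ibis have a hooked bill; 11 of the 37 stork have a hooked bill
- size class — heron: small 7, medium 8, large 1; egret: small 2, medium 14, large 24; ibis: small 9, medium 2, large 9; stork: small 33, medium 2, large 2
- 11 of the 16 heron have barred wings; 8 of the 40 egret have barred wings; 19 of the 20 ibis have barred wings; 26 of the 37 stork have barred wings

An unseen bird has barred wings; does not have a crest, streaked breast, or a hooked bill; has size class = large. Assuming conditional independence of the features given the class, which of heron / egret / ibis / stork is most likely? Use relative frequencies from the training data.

ibis

heron: (16/113) × (14/16) × (12/16) × (7/16) × (1/16) × (11/16) ≈ 0.00174679
egret: (40/113) × (16/40) × (4/40) × (1/40) × (24/40) × (8/40) ≈ 0.0000424779
ibis: (20/113) × (12/20) × (7/20) × (14/20) × (9/20) × (19/20) ≈ 0.0111226
stork: (37/113) × (3/37) × (31/37) × (26/37) × (2/37) × (26/37) ≈ 0.00059371
Highest score → ibis.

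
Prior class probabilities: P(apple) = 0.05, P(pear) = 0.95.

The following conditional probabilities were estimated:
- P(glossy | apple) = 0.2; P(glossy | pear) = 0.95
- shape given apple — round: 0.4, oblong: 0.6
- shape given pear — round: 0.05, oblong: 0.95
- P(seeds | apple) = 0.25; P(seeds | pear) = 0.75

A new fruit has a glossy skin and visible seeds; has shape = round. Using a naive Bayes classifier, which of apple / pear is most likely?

pear

apple: 0.05 × 0.2 × 0.4 × 0.25 = 0.001
pear: 0.95 × 0.95 × 0.05 × 0.75 = 0.03384375
Highest score → pear.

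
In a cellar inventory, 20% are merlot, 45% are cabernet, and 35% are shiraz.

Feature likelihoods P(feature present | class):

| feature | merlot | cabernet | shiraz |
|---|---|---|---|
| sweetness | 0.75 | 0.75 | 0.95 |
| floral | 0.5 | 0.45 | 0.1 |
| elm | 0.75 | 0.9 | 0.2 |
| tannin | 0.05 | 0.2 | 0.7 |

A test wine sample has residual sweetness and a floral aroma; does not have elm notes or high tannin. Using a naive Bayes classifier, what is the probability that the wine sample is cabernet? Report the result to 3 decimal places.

merlot: 0.2 × 0.75 × 0.5 × (1−0.75) × (1−0.05) = 0.0178125
cabernet: 0.45 × 0.75 × 0.45 × (1−0.9) × (1−0.2) = 0.01215
shiraz: 0.35 × 0.95 × 0.1 × (1−0.2) × (1−0.7) = 0.00798
P(cabernet | x) = 0.01215 / 0.0379425 ≈ 0.320

0.320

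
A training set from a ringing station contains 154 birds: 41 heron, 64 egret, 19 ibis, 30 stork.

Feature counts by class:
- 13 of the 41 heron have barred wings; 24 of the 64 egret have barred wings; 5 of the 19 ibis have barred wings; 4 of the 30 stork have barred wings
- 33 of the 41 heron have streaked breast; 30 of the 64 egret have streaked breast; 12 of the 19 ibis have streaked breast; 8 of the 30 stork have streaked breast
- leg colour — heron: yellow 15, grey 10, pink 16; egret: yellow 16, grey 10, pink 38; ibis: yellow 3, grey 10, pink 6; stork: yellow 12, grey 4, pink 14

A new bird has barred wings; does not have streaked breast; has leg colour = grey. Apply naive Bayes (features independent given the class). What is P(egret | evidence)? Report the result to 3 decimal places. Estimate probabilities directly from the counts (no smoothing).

heron: (41/154) × (13/41) × (8/41) × (10/41) ≈ 0.0040174
egret: (64/154) × (24/64) × (34/64) × (10/64) ≈ 0.0129363
ibis: (19/154) × (5/19) × (7/19) × (10/19) ≈ 0.00629564
stork: (30/154) × (4/30) × (22/30) × (4/30) ≈ 0.00253968
P(egret | x) = 0.0129363 / 0.02578902 ≈ 0.502

0.502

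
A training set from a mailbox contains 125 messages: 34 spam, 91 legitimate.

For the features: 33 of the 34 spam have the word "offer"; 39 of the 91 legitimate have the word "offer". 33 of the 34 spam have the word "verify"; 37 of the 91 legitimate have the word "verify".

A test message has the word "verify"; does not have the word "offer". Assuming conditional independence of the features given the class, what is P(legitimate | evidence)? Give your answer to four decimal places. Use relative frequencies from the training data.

0.9561

spam: (34/125) × (1/34) × (33/34) ≈ 0.00776471
legitimate: (91/125) × (52/91) × (37/91) ≈ 0.169143
P(legitimate | x) = 0.169143 / 0.17690771 ≈ 0.9561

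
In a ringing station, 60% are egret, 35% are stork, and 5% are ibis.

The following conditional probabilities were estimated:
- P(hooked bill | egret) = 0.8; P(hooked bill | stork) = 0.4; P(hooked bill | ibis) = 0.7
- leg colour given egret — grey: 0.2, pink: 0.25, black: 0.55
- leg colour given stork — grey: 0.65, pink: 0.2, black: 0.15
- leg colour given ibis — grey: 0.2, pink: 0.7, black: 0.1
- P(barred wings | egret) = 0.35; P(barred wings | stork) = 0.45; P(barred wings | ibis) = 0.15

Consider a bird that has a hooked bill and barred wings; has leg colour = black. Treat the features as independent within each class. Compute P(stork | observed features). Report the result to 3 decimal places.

egret: 0.6 × 0.8 × 0.55 × 0.35 = 0.0924
stork: 0.35 × 0.4 × 0.15 × 0.45 = 0.00945
ibis: 0.05 × 0.7 × 0.1 × 0.15 = 0.000525
P(stork | x) = 0.00945 / 0.102375 ≈ 0.092

0.092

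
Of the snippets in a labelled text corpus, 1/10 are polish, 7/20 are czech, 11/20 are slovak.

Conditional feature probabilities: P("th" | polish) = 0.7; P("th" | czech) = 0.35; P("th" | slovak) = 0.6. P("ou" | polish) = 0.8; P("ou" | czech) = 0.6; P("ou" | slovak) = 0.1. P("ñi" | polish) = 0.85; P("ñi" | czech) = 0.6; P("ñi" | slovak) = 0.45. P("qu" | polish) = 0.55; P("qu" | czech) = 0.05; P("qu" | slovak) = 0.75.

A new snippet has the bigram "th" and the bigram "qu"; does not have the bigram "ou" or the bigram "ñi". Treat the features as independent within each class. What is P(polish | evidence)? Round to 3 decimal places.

0.009

polish: 0.1 × 0.7 × (1−0.8) × (1−0.85) × 0.55 = 0.001155
czech: 0.35 × 0.35 × (1−0.6) × (1−0.6) × 0.05 = 0.00098
slovak: 0.55 × 0.6 × (1−0.1) × (1−0.45) × 0.75 = 0.1225125
P(polish | x) = 0.001155 / 0.1246475 ≈ 0.009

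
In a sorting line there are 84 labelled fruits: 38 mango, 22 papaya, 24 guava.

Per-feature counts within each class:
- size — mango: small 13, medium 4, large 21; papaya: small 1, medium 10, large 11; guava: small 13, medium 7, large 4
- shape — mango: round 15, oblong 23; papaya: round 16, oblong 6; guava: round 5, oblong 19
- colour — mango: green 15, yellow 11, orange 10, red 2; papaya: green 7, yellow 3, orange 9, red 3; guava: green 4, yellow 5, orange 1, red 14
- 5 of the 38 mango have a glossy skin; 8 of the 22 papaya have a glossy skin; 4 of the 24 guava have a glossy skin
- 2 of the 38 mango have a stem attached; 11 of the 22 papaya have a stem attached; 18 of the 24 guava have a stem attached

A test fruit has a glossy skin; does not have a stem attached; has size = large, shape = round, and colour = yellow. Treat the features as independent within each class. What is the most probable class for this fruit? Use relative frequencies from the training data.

mango

mango: (38/84) × (21/38) × (15/38) × (11/38) × (5/38) × (36/38) ≈ 0.00356092
papaya: (22/84) × (11/22) × (16/22) × (3/22) × (8/22) × (11/22) ≈ 0.00236128
guava: (24/84) × (4/24) × (5/24) × (5/24) × (4/24) × (6/24) ≈ 0.0000861166
Highest score → mango.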